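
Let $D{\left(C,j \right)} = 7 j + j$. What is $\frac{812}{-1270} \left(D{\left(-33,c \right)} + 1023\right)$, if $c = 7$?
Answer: $- \frac{438074}{635} \approx -689.88$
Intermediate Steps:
$D{\left(C,j \right)} = 8 j$
$\frac{812}{-1270} \left(D{\left(-33,c \right)} + 1023\right) = \frac{812}{-1270} \left(8 \cdot 7 + 1023\right) = 812 \left(- \frac{1}{1270}\right) \left(56 + 1023\right) = \left(- \frac{406}{635}\right) 1079 = - \frac{438074}{635}$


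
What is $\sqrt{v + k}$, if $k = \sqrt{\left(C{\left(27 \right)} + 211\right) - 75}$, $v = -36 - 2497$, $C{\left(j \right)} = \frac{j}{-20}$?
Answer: $\frac{\sqrt{-253300 + 10 \sqrt{13465}}}{10} \approx 50.214 i$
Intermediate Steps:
$C{\left(j \right)} = - \frac{j}{20}$ ($C{\left(j \right)} = j \left(- \frac{1}{20}\right) = - \frac{j}{20}$)
$v = -2533$ ($v = -36 - 2497 = -2533$)
$k = \frac{\sqrt{13465}}{10}$ ($k = \sqrt{\left(\left(- \frac{1}{20}\right) 27 + 211\right) - 75} = \sqrt{\left(- \frac{27}{20} + 211\right) - 75} = \sqrt{\frac{4193}{20} - 75} = \sqrt{\frac{2693}{20}} = \frac{\sqrt{13465}}{10} \approx 11.604$)
$\sqrt{v + k} = \sqrt{-2533 + \frac{\sqrt{13465}}{10}}$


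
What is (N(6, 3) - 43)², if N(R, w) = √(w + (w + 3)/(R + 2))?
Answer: (86 - √15)²/4 ≈ 1686.2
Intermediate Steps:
N(R, w) = √(w + (3 + w)/(2 + R))
(N(6, 3) - 43)² = (√((3 + 3 + 3*(2 + 6))/(2 + 6)) - 43)² = (√((3 + 3 + 3*8)/8) - 43)² = (√((3 + 3 + 24)/8) - 43)² = (√((⅛)*30) - 43)² = (√(15/4) - 43)² = (√15/2 - 43)² = (-43 + √15/2)²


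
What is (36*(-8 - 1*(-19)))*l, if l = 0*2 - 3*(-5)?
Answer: 5940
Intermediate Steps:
l = 15 (l = 0 + 15 = 15)
(36*(-8 - 1*(-19)))*l = (36*(-8 - 1*(-19)))*15 = (36*(-8 + 19))*15 = (36*11)*15 = 396*15 = 5940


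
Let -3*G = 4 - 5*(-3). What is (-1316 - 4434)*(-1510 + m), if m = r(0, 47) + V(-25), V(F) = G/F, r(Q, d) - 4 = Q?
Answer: 25974130/3 ≈ 8.6580e+6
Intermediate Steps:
G = -19/3 (G = -(4 - 5*(-3))/3 = -(4 + 15)/3 = -1/3*19 = -19/3 ≈ -6.3333)
r(Q, d) = 4 + Q
V(F) = -19/(3*F)
m = 319/75 (m = (4 + 0) - 19/3/(-25) = 4 - 19/3*(-1/25) = 4 + 19/75 = 319/75 ≈ 4.2533)
(-1316 - 4434)*(-1510 + m) = (-1316 - 4434)*(-1510 + 319/75) = -5750*(-112931/75) = 25974130/3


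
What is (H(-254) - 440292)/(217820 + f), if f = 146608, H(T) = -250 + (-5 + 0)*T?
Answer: -12202/10123 ≈ -1.2054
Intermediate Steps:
H(T) = -250 - 5*T
(H(-254) - 440292)/(217820 + f) = ((-250 - 5*(-254)) - 440292)/(217820 + 146608) = ((-250 + 1270) - 440292)/364428 = (1020 - 440292)*(1/364428) = -439272*1/364428 = -12202/10123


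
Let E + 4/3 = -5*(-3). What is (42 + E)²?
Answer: 27889/9 ≈ 3098.8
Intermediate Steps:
E = 41/3 (E = -4/3 - 5*(-3) = -4/3 + 15 = 41/3 ≈ 13.667)
(42 + E)² = (42 + 41/3)² = (167/3)² = 27889/9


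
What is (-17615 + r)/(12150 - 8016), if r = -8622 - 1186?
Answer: -9141/1378 ≈ -6.6335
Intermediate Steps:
r = -9808
(-17615 + r)/(12150 - 8016) = (-17615 - 9808)/(12150 - 8016) = -27423/4134 = -27423*1/4134 = -9141/1378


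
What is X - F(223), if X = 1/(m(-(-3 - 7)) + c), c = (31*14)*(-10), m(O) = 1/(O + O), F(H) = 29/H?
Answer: -2521631/19356177 ≈ -0.13028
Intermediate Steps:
m(O) = 1/(2*O)
c = -4340 (c = 434*(-10) = -4340)
X = -20/86799 (X = 1/(1/(2*((-(-3 - 7)))) - 4340) = 1/(1/(2*((-1*(-10)))) - 4340) = 1/((½)/10 - 4340) = 1/((½)*(⅒) - 4340) = 1/(1/20 - 4340) = 1/(-86799/20) = -20/86799 ≈ -0.00023042)
X - F(223) = -20/86799 - 29/223 = -2521631/19356177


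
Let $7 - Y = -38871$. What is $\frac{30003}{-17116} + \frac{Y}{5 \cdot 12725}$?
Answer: $- \frac{1243505027}{1089005500} \approx -1.1419$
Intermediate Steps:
$Y = 38878$ ($Y = 7 - -38871 = 7 + 38871 = 38878$)
$\frac{30003}{-17116} + \frac{Y}{5 \cdot 12725} = \frac{30003}{-17116} + \frac{38878}{5 \cdot 12725} = 30003 \left(- \frac{1}{17116}\right) + \frac{38878}{63625} = - \frac{30003}{17116} + 38878 \cdot \frac{1}{63625} = - \frac{30003}{17116} + \frac{38878}{63625} = - \frac{1243505027}{1089005500}$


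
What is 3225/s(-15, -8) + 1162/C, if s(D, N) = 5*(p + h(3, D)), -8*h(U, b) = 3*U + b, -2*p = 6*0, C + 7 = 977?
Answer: 417681/485 ≈ 861.20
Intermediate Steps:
C = 970 (C = -7 + 977 = 970)
p = 0 (p = -3*0 = -½*0 = 0)
h(U, b) = -3*U/8 - b/8 (h(U, b) = -(3*U + b)/8 = -(b + 3*U)/8 = -3*U/8 - b/8)
s(D, N) = -45/8 - 5*D/8 (s(D, N) = 5*(0 + (-3/8*3 - D/8)) = 5*(0 + (-9/8 - D/8)) = 5*(-9/8 - D/8) = -45/8 - 5*D/8)
3225/s(-15, -8) + 1162/C = 3225/(-45/8 - 5/8*(-15)) + 1162/970 = 3225/(-45/8 + 75/8) + 1162*(1/970) = 3225/(15/4) + 581/485 = 3225*(4/15) + 581/485 = 860 + 581/485 = 417681/485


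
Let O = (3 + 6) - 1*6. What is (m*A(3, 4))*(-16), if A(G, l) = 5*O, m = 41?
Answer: -9840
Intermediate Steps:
O = 3 (O = 9 - 6 = 3)
A(G, l) = 15 (A(G, l) = 5*3 = 15)
(m*A(3, 4))*(-16) = (41*15)*(-16) = 615*(-16) = -9840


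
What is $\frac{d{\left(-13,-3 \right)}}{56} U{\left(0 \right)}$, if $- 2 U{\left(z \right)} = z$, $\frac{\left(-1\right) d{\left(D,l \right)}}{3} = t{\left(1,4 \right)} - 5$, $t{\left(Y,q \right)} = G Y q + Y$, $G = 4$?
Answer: $0$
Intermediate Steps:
$t{\left(Y,q \right)} = Y + 4 Y q$ ($t{\left(Y,q \right)} = 4 Y q + Y = Y + 4 Y q$)
$d{\left(D,l \right)} = -36$ ($d{\left(D,l \right)} = - 3 \left(1 \left(1 + 4 \cdot 4\right) - 5\right) = - 3 \left(1 \left(1 + 16\right) - 5\right) = - 3 \left(1 \cdot 17 - 5\right) = - 3 \left(17 - 5\right) = \left(-3\right) 12 = -36$)
$U{\left(z \right)} = - \frac{z}{2}$
$\frac{d{\left(-13,-3 \right)}}{56} U{\left(0 \right)} = - \frac{36}{56} \left(\left(- \frac{1}{2}\right) 0\right) = \left(-36\right) \frac{1}{56} \cdot 0 = \left(- \frac{9}{14}\right) 0 = 0$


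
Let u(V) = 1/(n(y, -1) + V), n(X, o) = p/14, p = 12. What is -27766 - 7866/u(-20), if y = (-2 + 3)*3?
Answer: 859682/7 ≈ 1.2281e+5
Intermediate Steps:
y = 3 (y = 1*3 = 3)
n(X, o) = 6/7 (n(X, o) = 12/14 = 12*(1/14) = 6/7)
u(V) = 1/(6/7 + V)
-27766 - 7866/u(-20) = -27766 - 7866/(7/(6 + 7*(-20))) = -27766 - 7866/(7/(6 - 140)) = -27766 - 7866/(7/(-134)) = -27766 - 7866/(7*(-1/134)) = -27766 - 7866/(-7/134) = -27766 - 7866*(-134/7) = -27766 + 1054044/7 = 859682/7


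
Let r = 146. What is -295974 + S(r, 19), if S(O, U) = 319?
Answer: -295655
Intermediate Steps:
-295974 + S(r, 19) = -295974 + 319 = -295655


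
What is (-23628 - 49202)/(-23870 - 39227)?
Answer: 72830/63097 ≈ 1.1543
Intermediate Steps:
(-23628 - 49202)/(-23870 - 39227) = -72830/(-63097) = -72830*(-1/63097) = 72830/63097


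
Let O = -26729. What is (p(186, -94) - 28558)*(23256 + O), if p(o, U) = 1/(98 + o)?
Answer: 28167665783/284 ≈ 9.9182e+7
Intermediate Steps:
(p(186, -94) - 28558)*(23256 + O) = (1/(98 + 186) - 28558)*(23256 - 26729) = (1/284 - 28558)*(-3473) = -8110471/284*(-3473) = 28167665783/284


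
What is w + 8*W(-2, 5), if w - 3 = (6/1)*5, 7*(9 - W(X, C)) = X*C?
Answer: 815/7 ≈ 116.43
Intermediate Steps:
W(X, C) = 9 - C*X/7 (W(X, C) = 9 - X*C/7 = 9 - C*X/7)
w = 33 (w = 3 + (6/1)*5 = 3 + (6*1)*5 = 3 + 6*5 = 3 + 30 = 33)
w + 8*W(-2, 5) = 33 + 8*(9 - ⅐*5*(-2)) = 33 + 8*(9 + 10/7) = 33 + 8*(73/7) = 33 + 584/7 = 815/7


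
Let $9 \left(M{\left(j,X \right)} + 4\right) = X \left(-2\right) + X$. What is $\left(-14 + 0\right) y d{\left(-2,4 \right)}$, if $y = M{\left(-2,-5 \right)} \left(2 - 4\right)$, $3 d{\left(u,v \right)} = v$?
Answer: $- \frac{3472}{27} \approx -128.59$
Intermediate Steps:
$d{\left(u,v \right)} = \frac{v}{3}$
$M{\left(j,X \right)} = -4 - \frac{X}{9}$ ($M{\left(j,X \right)} = -4 + \frac{X \left(-2\right) + X}{9} = -4 + \frac{- 2 X + X}{9} = -4 + \frac{\left(-1\right) X}{9} = -4 - \frac{X}{9}$)
$y = \frac{62}{9}$ ($y = \left(-4 - - \frac{5}{9}\right) \left(2 - 4\right) = \left(-4 + \frac{5}{9}\right) \left(-2\right) = \left(- \frac{31}{9}\right) \left(-2\right) = \frac{62}{9} \approx 6.8889$)
$\left(-14 + 0\right) y d{\left(-2,4 \right)} = \left(-14 + 0\right) \frac{62}{9} \cdot \frac{1}{3} \cdot 4 = \left(-14\right) \frac{62}{9} \cdot \frac{4}{3} = \left(- \frac{868}{9}\right) \frac{4}{3} = - \frac{3472}{27}$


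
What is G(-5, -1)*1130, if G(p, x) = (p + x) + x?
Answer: -7910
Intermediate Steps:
G(p, x) = p + 2*x
G(-5, -1)*1130 = (-5 + 2*(-1))*1130 = (-5 - 2)*1130 = -7*1130 = -7910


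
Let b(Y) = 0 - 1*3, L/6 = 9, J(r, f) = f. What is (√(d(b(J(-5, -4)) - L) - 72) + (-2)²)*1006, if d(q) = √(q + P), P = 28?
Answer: 4024 + 1006*√(-72 + I*√29) ≈ 4343.0 + 8542.2*I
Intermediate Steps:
L = 54 (L = 6*9 = 54)
b(Y) = -3 (b(Y) = 0 - 3 = -3)
d(q) = √(28 + q) (d(q) = √(q + 28) = √(28 + q))
(√(d(b(J(-5, -4)) - L) - 72) + (-2)²)*1006 = (√(√(28 + (-3 - 1*54)) - 72) + (-2)²)*1006 = (√(√(28 + (-3 - 54)) - 72) + 4)*1006 = (√(√(28 - 57) - 72) + 4)*1006 = (√(√(-29) - 72) + 4)*1006 = (√(I*√29 - 72) + 4)*1006 = (√(-72 + I*√29) + 4)*1006 = (4 + √(-72 + I*√29))*1006 = 4024 + 1006*√(-72 + I*√29)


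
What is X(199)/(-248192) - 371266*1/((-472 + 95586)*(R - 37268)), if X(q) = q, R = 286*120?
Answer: 4543304093/8699007737728 ≈ 0.00052228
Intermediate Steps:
R = 34320
X(199)/(-248192) - 371266*1/((-472 + 95586)*(R - 37268)) = 199/(-248192) - 371266*1/((-472 + 95586)*(34320 - 37268)) = 199*(-1/248192) - 371266/(95114*(-2948)) = -199/248192 - 371266/(-280396072) = -199/248192 - 371266*(-1/280396072) = -199/248192 + 185633/140198036 = 4543304093/8699007737728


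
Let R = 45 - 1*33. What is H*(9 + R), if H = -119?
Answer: -2499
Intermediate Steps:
R = 12 (R = 45 - 33 = 12)
H*(9 + R) = -119*(9 + 12) = -119*21 = -2499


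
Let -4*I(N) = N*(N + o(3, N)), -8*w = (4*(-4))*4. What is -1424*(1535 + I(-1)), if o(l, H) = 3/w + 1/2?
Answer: -4371591/2 ≈ -2.1858e+6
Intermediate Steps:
w = 8 (w = -4*(-4)*4/8 = -(-2)*4 = -⅛*(-64) = 8)
o(l, H) = 7/8 (o(l, H) = 3/8 + 1/2 = 3*(⅛) + 1*(½) = 3/8 + ½ = 7/8)
I(N) = -N*(7/8 + N)/4 (I(N) = -N*(N + 7/8)/4 = -N*(7/8 + N)/4)
-1424*(1535 + I(-1)) = -1424*(1535 - 1/32*(-1)*(7 + 8*(-1))) = -1424*(1535 - 1/32*(-1)*(7 - 8)) = -1424*(1535 - 1/32*(-1)*(-1)) = -1424*(1535 - 1/32) = -1424*49119/32 = -4371591/2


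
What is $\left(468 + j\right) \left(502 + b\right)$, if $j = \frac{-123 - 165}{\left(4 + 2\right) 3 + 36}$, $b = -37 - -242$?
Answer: $\frac{981316}{3} \approx 3.2711 \cdot 10^{5}$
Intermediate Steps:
$b = 205$ ($b = -37 + 242 = 205$)
$j = - \frac{16}{3}$ ($j = - \frac{288}{6 \cdot 3 + 36} = - \frac{288}{18 + 36} = - \frac{288}{54} = \left(-288\right) \frac{1}{54} = - \frac{16}{3} \approx -5.3333$)
$\left(468 + j\right) \left(502 + b\right) = \left(468 - \frac{16}{3}\right) \left(502 + 205\right) = \frac{1388}{3} \cdot 707 = \frac{981316}{3}$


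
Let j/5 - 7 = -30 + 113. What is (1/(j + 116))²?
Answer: 1/320356 ≈ 3.1215e-6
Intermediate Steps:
j = 450 (j = 35 + 5*(-30 + 113) = 35 + 5*83 = 35 + 415 = 450)
(1/(j + 116))² = (1/(450 + 116))² = (1/566)² = 1/320356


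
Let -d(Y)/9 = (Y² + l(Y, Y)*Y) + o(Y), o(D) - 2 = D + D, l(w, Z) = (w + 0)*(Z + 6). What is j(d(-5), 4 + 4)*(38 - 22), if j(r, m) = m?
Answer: 128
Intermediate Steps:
l(w, Z) = w*(6 + Z)
o(D) = 2 + 2*D (o(D) = 2 + (D + D) = 2 + 2*D)
d(Y) = -18 - 18*Y - 9*Y² - 9*Y²*(6 + Y) (d(Y) = -9*((Y² + (Y*(6 + Y))*Y) + (2 + 2*Y)) = -9*((Y² + Y²*(6 + Y)) + (2 + 2*Y)) = -9*(2 + Y² + 2*Y + Y²*(6 + Y)) = -18 - 18*Y - 9*Y² - 9*Y²*(6 + Y))
j(d(-5), 4 + 4)*(38 - 22) = (4 + 4)*(38 - 22) = 8*16 = 128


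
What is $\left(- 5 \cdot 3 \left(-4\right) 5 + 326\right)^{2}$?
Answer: $391876$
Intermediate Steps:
$\left(- 5 \cdot 3 \left(-4\right) 5 + 326\right)^{2} = \left(\left(-5\right) \left(-12\right) 5 + 326\right)^{2} = \left(60 \cdot 5 + 326\right)^{2} = \left(300 + 326\right)^{2} = 626^{2} = 391876$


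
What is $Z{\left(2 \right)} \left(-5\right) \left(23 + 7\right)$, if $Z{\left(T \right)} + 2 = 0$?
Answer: $300$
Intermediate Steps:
$Z{\left(T \right)} = -2$ ($Z{\left(T \right)} = -2 + 0 = -2$)
$Z{\left(2 \right)} \left(-5\right) \left(23 + 7\right) = \left(-2\right) \left(-5\right) \left(23 + 7\right) = 10 \cdot 30 = 300$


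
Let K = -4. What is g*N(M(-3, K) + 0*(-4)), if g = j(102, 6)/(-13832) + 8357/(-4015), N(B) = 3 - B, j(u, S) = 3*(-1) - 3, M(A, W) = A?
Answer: -173354901/13883870 ≈ -12.486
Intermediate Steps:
j(u, S) = -6 (j(u, S) = -3 - 3 = -6)
g = -57784967/27767740 (g = -6/(-13832) + 8357/(-4015) = -6*(-1/13832) + 8357*(-1/4015) = 3/6916 - 8357/4015 = -57784967/27767740 ≈ -2.0810)
g*N(M(-3, K) + 0*(-4)) = -57784967*(3 - (-3 + 0*(-4)))/27767740 = -57784967*(3 - (-3 + 0))/27767740 = -57784967*(3 - 1*(-3))/27767740 = -57784967*(3 + 3)/27767740 = -57784967/27767740*6 = -173354901/13883870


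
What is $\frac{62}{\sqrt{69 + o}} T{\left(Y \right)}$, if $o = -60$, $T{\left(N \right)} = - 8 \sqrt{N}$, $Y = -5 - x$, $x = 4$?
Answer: $- 496 i \approx - 496.0 i$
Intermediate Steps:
$Y = -9$ ($Y = -5 - 4 = -9$)
$\frac{62}{\sqrt{69 + o}} T{\left(Y \right)} = \frac{62}{\sqrt{69 - 60}} \left(- 8 \sqrt{-9}\right) = \frac{62}{\sqrt{9}} \left(- 8 \cdot 3 i\right) = \frac{62}{3} \left(- 24 i\right) = 62 \cdot \frac{1}{3} \left(- 24 i\right) = \frac{62 \left(- 24 i\right)}{3} = - 496 i$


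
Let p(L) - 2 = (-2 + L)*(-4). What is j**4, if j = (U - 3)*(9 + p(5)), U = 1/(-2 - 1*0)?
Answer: 2401/16 ≈ 150.06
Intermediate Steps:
p(L) = 10 - 4*L (p(L) = 2 + (-2 + L)*(-4) = 2 + (8 - 4*L) = 10 - 4*L)
U = -1/2 (U = 1/(-2 + 0) = 1/(-2) = -1/2 ≈ -0.50000)
j = 7/2 (j = (-1/2 - 3)*(9 + (10 - 4*5)) = -7*(9 + (10 - 20))/2 = -7*(9 - 10)/2 = -7/2*(-1) = 7/2 ≈ 3.5000)
j**4 = (7/2)**4 = 2401/16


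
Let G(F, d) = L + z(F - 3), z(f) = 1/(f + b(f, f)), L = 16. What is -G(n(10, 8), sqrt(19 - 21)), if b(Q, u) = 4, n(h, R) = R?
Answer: -145/9 ≈ -16.111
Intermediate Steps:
z(f) = 1/(4 + f) (z(f) = 1/(f + 4) = 1/(4 + f))
G(F, d) = 16 + 1/(1 + F) (G(F, d) = 16 + 1/(4 + (F - 3)) = 16 + 1/(4 + (-3 + F)) = 16 + 1/(1 + F))
-G(n(10, 8), sqrt(19 - 21)) = -(17 + 16*8)/(1 + 8) = -(17 + 128)/9 = -145/9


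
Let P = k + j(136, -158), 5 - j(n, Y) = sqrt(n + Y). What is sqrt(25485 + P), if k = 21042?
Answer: sqrt(46532 - I*sqrt(22)) ≈ 215.71 - 0.011*I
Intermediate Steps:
j(n, Y) = 5 - sqrt(Y + n) (j(n, Y) = 5 - sqrt(n + Y) = 5 - sqrt(Y + n))
P = 21047 - I*sqrt(22) (P = 21042 + (5 - sqrt(-158 + 136)) = 21042 + (5 - sqrt(-22)) = 21042 + (5 - I*sqrt(22)) = 21047 - I*sqrt(22) ≈ 21047.0 - 4.6904*I)
sqrt(25485 + P) = sqrt(25485 + (21047 - I*sqrt(22))) = sqrt(46532 - I*sqrt(22))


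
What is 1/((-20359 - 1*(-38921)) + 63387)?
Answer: 1/81949 ≈ 1.2203e-5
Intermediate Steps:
1/((-20359 - 1*(-38921)) + 63387) = 1/((-20359 + 38921) + 63387) = 1/(18562 + 63387) = 1/81949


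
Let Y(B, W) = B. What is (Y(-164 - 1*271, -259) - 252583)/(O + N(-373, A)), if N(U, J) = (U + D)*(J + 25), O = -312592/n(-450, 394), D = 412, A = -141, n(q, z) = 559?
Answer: 70718531/1420754 ≈ 49.775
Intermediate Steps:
O = -312592/559 ≈ -559.20
N(U, J) = (25 + J)*(412 + U) (N(U, J) = (U + 412)*(J + 25) = (412 + U)*(25 + J) = (25 + J)*(412 + U))
(Y(-164 - 1*271, -259) - 252583)/(O + N(-373, A)) = ((-164 - 1*271) - 252583)/(-312592/559 + (10300 + 25*(-373) + 412*(-141) - 141*(-373))) = ((-164 - 271) - 252583)/(-312592/559 + (10300 - 9325 - 58092 + 52593)) = (-435 - 252583)/(-312592/559 - 4524) = -253018/(-2841508/559) = -253018*(-559/2841508) = 70718531/1420754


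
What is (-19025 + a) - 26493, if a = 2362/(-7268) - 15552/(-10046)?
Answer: -830844219655/18253582 ≈ -45517.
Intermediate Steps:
a = 22325821/18253582 (a = 2362*(-1/7268) - 15552*(-1/10046) = -1181/3634 + 7776/5023 = 22325821/18253582 ≈ 1.2231)
(-19025 + a) - 26493 = (-19025 + 22325821/18253582) - 26493 = -347252071729/18253582 - 26493 = -830844219655/18253582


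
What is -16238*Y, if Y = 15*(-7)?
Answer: 1704990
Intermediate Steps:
Y = -105
-16238*Y = -16238*(-105) = 1704990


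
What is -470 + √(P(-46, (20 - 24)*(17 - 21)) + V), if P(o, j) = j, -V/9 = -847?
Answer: -470 + √7639 ≈ -382.60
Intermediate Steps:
V = 7623 (V = -9*(-847) = 7623)
-470 + √(P(-46, (20 - 24)*(17 - 21)) + V) = -470 + √((20 - 24)*(17 - 21) + 7623) = -470 + √(-4*(-4) + 7623) = -470 + √(16 + 7623) = -470 + √7639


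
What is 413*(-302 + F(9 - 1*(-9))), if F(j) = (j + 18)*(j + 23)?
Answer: 484862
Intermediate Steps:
F(j) = (18 + j)*(23 + j)
413*(-302 + F(9 - 1*(-9))) = 413*(-302 + (414 + (9 - 1*(-9))² + 41*(9 - 1*(-9)))) = 413*(-302 + (414 + (9 + 9)² + 41*(9 + 9))) = 413*(-302 + (414 + 18² + 41*18)) = 413*(-302 + (414 + 324 + 738)) = 413*(-302 + 1476) = 413*1174 = 484862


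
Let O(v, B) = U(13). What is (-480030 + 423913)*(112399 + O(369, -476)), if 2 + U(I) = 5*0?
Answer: -6307382449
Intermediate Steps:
U(I) = -2 (U(I) = -2 + 5*0 = -2 + 0 = -2)
O(v, B) = -2
(-480030 + 423913)*(112399 + O(369, -476)) = (-480030 + 423913)*(112399 - 2) = -56117*112397 = -6307382449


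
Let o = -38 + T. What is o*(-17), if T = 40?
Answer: -34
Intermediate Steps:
o = 2 (o = -38 + 40 = 2)
o*(-17) = 2*(-17) = -34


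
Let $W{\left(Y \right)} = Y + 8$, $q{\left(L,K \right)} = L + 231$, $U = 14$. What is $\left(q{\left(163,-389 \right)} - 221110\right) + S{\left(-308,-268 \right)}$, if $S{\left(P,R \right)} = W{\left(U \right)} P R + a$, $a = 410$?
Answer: $1595662$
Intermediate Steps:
$q{\left(L,K \right)} = 231 + L$
$W{\left(Y \right)} = 8 + Y$
$S{\left(P,R \right)} = 410 + 22 P R$ ($S{\left(P,R \right)} = \left(8 + 14\right) P R + 410 = 22 P R + 410 = 410 + 22 P R$)
$\left(q{\left(163,-389 \right)} - 221110\right) + S{\left(-308,-268 \right)} = \left(\left(231 + 163\right) - 221110\right) + \left(410 + 22 \left(-308\right) \left(-268\right)\right) = \left(394 - 221110\right) + \left(410 + 1815968\right) = -220716 + 1816378 = 1595662$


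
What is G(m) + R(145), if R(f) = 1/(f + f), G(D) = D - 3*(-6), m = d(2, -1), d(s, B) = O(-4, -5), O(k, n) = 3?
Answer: 6091/290 ≈ 21.003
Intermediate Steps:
d(s, B) = 3
m = 3
G(D) = 18 + D (G(D) = D + 18 = 18 + D)
R(f) = 1/(2*f)
G(m) + R(145) = (18 + 3) + (½)/145 = 21 + (½)*(1/145) = 21 + 1/290 = 6091/290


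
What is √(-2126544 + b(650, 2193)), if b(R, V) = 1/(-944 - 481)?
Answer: I*√172728536457/285 ≈ 1458.3*I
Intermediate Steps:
b(R, V) = -1/1425 (b(R, V) = 1/(-1425) = -1/1425)
√(-2126544 + b(650, 2193)) = √(-2126544 - 1/1425) = √(-3030325201/1425) = I*√172728536457/285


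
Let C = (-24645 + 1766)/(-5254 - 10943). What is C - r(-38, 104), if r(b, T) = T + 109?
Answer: -3427082/16197 ≈ -211.59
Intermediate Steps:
r(b, T) = 109 + T
C = 22879/16197 (C = -22879/(-16197) = -22879*(-1/16197) = 22879/16197 ≈ 1.4125)
C - r(-38, 104) = 22879/16197 - (109 + 104) = 22879/16197 - 1*213 = 22879/16197 - 213 = -3427082/16197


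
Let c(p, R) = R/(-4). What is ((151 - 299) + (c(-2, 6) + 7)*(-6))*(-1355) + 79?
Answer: 245334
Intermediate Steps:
c(p, R) = -R/4 (c(p, R) = R*(-1/4) = -R/4)
((151 - 299) + (c(-2, 6) + 7)*(-6))*(-1355) + 79 = ((151 - 299) + (-1/4*6 + 7)*(-6))*(-1355) + 79 = (-148 + (-3/2 + 7)*(-6))*(-1355) + 79 = (-148 + (11/2)*(-6))*(-1355) + 79 = (-148 - 33)*(-1355) + 79 = -181*(-1355) + 79 = 245255 + 79 = 245334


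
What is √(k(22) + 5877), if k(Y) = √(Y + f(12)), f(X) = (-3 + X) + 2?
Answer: √(5877 + √33) ≈ 76.699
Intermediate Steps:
f(X) = -1 + X
k(Y) = √(11 + Y) (k(Y) = √(Y + (-1 + 12)) = √(Y + 11) = √(11 + Y))
√(k(22) + 5877) = √(√(11 + 22) + 5877) = √(√33 + 5877) = √(5877 + √33)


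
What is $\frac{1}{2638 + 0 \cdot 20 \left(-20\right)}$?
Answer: $\frac{1}{2638} \approx 0.00037907$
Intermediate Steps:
$\frac{1}{2638 + 0 \cdot 20 \left(-20\right)} = \frac{1}{2638 + 0 \left(-20\right)} = \frac{1}{2638 + 0} = \frac{1}{2638}$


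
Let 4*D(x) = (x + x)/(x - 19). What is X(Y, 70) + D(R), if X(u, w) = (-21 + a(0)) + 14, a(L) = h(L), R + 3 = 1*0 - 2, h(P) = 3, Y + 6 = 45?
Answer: -187/48 ≈ -3.8958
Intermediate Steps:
Y = 39 (Y = -6 + 45 = 39)
R = -5 (R = -3 + (1*0 - 2) = -3 + (0 - 2) = -3 - 2 = -5)
a(L) = 3
D(x) = x/(2*(-19 + x)) (D(x) = ((x + x)/(x - 19))/4 = ((2*x)/(-19 + x))/4 = (2*x/(-19 + x))/4 = x/(2*(-19 + x)))
X(u, w) = -4 (X(u, w) = (-21 + 3) + 14 = -18 + 14 = -4)
X(Y, 70) + D(R) = -4 + (½)*(-5)/(-19 - 5) = -4 + (½)*(-5)/(-24) = -4 + (½)*(-5)*(-1/24) = -4 + 5/48 = -187/48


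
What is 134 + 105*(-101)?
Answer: -10471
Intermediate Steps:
134 + 105*(-101) = 134 - 10605 = -10471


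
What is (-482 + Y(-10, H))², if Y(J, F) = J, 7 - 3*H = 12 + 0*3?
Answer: 242064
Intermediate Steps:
H = -5/3 (H = 7/3 - (12 + 0*3)/3 = 7/3 - (12 + 0)/3 = 7/3 - ⅓*12 = 7/3 - 4 = -5/3 ≈ -1.6667)
(-482 + Y(-10, H))² = (-482 - 10)² = (-492)² = 242064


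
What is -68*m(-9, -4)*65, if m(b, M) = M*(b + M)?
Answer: -229840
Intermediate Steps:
m(b, M) = M*(M + b)
-68*m(-9, -4)*65 = -(-272)*(-4 - 9)*65 = -(-272)*(-13)*65 = -68*52*65 = -3536*65 = -229840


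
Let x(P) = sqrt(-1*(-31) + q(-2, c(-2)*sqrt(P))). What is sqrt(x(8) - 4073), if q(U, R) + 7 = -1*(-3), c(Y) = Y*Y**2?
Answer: sqrt(-4073 + 3*sqrt(3)) ≈ 63.779*I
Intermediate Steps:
c(Y) = Y**3
q(U, R) = -4 (q(U, R) = -7 - 1*(-3) = -7 + 3 = -4)
x(P) = 3*sqrt(3) (x(P) = sqrt(-1*(-31) - 4) = sqrt(31 - 4) = sqrt(27) = 3*sqrt(3))
sqrt(x(8) - 4073) = sqrt(3*sqrt(3) - 4073) = sqrt(-4073 + 3*sqrt(3))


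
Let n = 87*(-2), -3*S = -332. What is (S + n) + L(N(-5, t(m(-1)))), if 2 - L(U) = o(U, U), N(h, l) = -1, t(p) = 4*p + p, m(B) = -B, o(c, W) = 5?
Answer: -199/3 ≈ -66.333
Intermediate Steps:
t(p) = 5*p
S = 332/3 (S = -1/3*(-332) = 332/3 ≈ 110.67)
n = -174
L(U) = -3 (L(U) = 2 - 1*5 = 2 - 5 = -3)
(S + n) + L(N(-5, t(m(-1)))) = (332/3 - 174) - 3 = -190/3 - 3 = -199/3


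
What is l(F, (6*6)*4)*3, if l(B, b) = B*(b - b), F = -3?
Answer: 0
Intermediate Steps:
l(B, b) = 0 (l(B, b) = B*0 = 0)
l(F, (6*6)*4)*3 = 0*3 = 0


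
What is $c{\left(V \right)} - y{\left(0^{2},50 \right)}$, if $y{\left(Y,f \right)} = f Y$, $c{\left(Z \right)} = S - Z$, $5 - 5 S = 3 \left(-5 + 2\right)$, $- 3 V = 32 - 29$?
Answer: $\frac{19}{5} \approx 3.8$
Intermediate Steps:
$V = -1$ ($V = - \frac{32 - 29}{3} = \left(- \frac{1}{3}\right) 3 = -1$)
$S = \frac{14}{5}$ ($S = 1 - \frac{3 \left(-5 + 2\right)}{5} = 1 - \frac{3 \left(-3\right)}{5} = 1 - - \frac{9}{5} = 1 + \frac{9}{5} = \frac{14}{5} \approx 2.8$)
$c{\left(Z \right)} = \frac{14}{5} - Z$
$y{\left(Y,f \right)} = Y f$
$c{\left(V \right)} - y{\left(0^{2},50 \right)} = \left(\frac{14}{5} - -1\right) - 0^{2} \cdot 50 = \left(\frac{14}{5} + 1\right) - 0 \cdot 50 = \frac{19}{5} - 0 = \frac{19}{5} + 0 = \frac{19}{5}$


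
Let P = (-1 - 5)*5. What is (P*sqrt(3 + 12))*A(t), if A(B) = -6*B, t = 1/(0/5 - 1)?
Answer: -180*sqrt(15) ≈ -697.14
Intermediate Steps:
t = -1 (t = 1/(0*(1/5) - 1) = 1/(0 - 1) = 1/(-1) = -1)
P = -30 (P = -6*5 = -30)
(P*sqrt(3 + 12))*A(t) = (-30*sqrt(3 + 12))*(-6*(-1)) = -30*sqrt(15)*6 = -180*sqrt(15)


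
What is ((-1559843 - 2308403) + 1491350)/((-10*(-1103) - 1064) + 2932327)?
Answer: -2376896/2942293 ≈ -0.80784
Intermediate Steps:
((-1559843 - 2308403) + 1491350)/((-10*(-1103) - 1064) + 2932327) = (-3868246 + 1491350)/((11030 - 1064) + 2932327) = -2376896/(9966 + 2932327) = -2376896/2942293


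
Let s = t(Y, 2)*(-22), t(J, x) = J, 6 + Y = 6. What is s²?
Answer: 0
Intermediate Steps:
Y = 0 (Y = -6 + 6 = 0)
s = 0 (s = 0*(-22) = 0)
s² = 0² = 0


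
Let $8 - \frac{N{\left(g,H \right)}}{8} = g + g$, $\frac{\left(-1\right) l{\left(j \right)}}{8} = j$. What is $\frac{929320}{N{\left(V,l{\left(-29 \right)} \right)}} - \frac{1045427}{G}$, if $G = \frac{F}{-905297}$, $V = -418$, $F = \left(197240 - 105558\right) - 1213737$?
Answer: $- \frac{798649762716161}{947014420} \approx -8.4333 \cdot 10^{5}$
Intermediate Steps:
$l{\left(j \right)} = - 8 j$
$F = -1122055$ ($F = 91682 - 1213737 = -1122055$)
$N{\left(g,H \right)} = 64 - 16 g$ ($N{\left(g,H \right)} = 64 - 8 \left(g + g\right) = 64 - 8 \cdot 2 g = 64 - 16 g$)
$G = \frac{1122055}{905297}$ ($G = - \frac{1122055}{-905297} = \left(-1122055\right) \left(- \frac{1}{905297}\right) = \frac{1122055}{905297} \approx 1.2394$)
$\frac{929320}{N{\left(V,l{\left(-29 \right)} \right)}} - \frac{1045427}{G} = \frac{929320}{64 - -6688} - \frac{1045427}{\frac{1122055}{905297}} = \frac{929320}{64 + 6688} - \frac{946421926819}{1122055} = \frac{929320}{6752} - \frac{946421926819}{1122055} = 929320 \cdot \frac{1}{6752} - \frac{946421926819}{1122055} = \frac{116165}{844} - \frac{946421926819}{1122055} = - \frac{798649762716161}{947014420}$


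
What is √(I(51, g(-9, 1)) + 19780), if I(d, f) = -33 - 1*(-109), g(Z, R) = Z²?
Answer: 4*√1241 ≈ 140.91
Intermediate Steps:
I(d, f) = 76 (I(d, f) = -33 + 109 = 76)
√(I(51, g(-9, 1)) + 19780) = √(76 + 19780) = √19856 = 4*√1241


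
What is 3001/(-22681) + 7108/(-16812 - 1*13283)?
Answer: -251531643/682584695 ≈ -0.36850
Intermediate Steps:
3001/(-22681) + 7108/(-16812 - 1*13283) = 3001*(-1/22681) + 7108/(-16812 - 13283) = -3001/22681 + 7108/(-30095) = -3001/22681 + 7108*(-1/30095) = -3001/22681 - 7108/30095 = -251531643/682584695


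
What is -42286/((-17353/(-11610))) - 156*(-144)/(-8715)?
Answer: -203758853652/7201495 ≈ -28294.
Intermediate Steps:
-42286/((-17353/(-11610))) - 156*(-144)/(-8715) = -42286/((-17353*(-1/11610))) + 22464*(-1/8715) = -42286/17353/11610 - 7488/2905 = -42286*11610/17353 - 7488/2905 = -490940460/17353 - 7488/2905 = -203758853652/7201495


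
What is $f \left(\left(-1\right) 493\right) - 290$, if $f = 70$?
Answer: $-34800$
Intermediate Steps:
$f \left(\left(-1\right) 493\right) - 290 = 70 \left(\left(-1\right) 493\right) - 290 = 70 \left(-493\right) - 290 = -34510 - 290 = -34800$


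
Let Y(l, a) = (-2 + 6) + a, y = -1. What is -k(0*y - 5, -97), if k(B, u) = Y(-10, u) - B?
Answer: 88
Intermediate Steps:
Y(l, a) = 4 + a
k(B, u) = 4 + u - B (k(B, u) = (4 + u) - B = 4 + u - B)
-k(0*y - 5, -97) = -(4 - 97 - (0*(-1) - 5)) = -(4 - 97 - (0 - 5)) = -(4 - 97 - 1*(-5)) = -(4 - 97 + 5) = -1*(-88) = 88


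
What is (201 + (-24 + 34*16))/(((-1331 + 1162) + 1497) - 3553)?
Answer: -721/2225 ≈ -0.32405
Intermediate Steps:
(201 + (-24 + 34*16))/(((-1331 + 1162) + 1497) - 3553) = (201 + (-24 + 544))/((-169 + 1497) - 3553) = (201 + 520)/(1328 - 3553) = 721/(-2225) = 721*(-1/2225) = -721/2225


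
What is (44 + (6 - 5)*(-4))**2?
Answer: 1600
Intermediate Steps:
(44 + (6 - 5)*(-4))**2 = (44 + 1*(-4))**2 = (44 - 4)**2 = 40**2 = 1600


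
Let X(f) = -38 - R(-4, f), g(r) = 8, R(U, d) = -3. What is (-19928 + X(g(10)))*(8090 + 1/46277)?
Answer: -7473766525553/46277 ≈ -1.6150e+8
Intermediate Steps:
X(f) = -35 (X(f) = -38 - 1*(-3) = -38 + 3 = -35)
(-19928 + X(g(10)))*(8090 + 1/46277) = (-19928 - 35)*(8090 + 1/46277) = -19963*(8090 + 1/46277) = -19963*374380931/46277 = -7473766525553/46277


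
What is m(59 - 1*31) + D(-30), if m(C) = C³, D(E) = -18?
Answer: 21934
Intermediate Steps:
m(59 - 1*31) + D(-30) = (59 - 1*31)³ - 18 = (59 - 31)³ - 18 = 28³ - 18 = 21952 - 18 = 21934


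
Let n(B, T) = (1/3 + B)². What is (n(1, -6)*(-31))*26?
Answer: -12896/9 ≈ -1432.9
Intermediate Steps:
n(B, T) = (⅓ + B)²
(n(1, -6)*(-31))*26 = (((1 + 3*1)²/9)*(-31))*26 = (((1 + 3)²/9)*(-31))*26 = (((⅑)*4²)*(-31))*26 = (((⅑)*16)*(-31))*26 = ((16/9)*(-31))*26 = -496/9*26 = -12896/9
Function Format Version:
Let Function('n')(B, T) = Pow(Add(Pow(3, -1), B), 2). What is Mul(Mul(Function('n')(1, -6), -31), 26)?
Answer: Rational(-12896, 9) ≈ -1432.9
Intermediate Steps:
Function('n')(B, T) = Pow(Add(Rational(1, 3), B), 2)
Mul(Mul(Function('n')(1, -6), -31), 26) = Mul(Mul(Mul(Rational(1, 9), Pow(Add(1, Mul(3, 1)), 2)), -31), 26) = Mul(Mul(Mul(Rational(1, 9), Pow(Add(1, 3), 2)), -31), 26) = Mul(Mul(Mul(Rational(1, 9), Pow(4, 2)), -31), 26) = Mul(Mul(Mul(Rational(1, 9), 16), -31), 26) = Mul(Mul(Rational(16, 9), -31), 26) = Mul(Rational(-496, 9), 26) = Rational(-12896, 9)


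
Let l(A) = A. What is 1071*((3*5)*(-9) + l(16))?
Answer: -127449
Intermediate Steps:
1071*((3*5)*(-9) + l(16)) = 1071*((3*5)*(-9) + 16) = 1071*(15*(-9) + 16) = 1071*(-135 + 16) = 1071*(-119) = -127449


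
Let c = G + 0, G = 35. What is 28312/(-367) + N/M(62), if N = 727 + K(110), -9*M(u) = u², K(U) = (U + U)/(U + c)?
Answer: -3225890993/40911692 ≈ -78.850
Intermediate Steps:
c = 35 (c = 35 + 0 = 35)
K(U) = 2*U/(35 + U) (K(U) = (U + U)/(U + 35) = (2*U)/(35 + U) = 2*U/(35 + U))
M(u) = -u²/9
N = 21127/29 (N = 727 + 2*110/(35 + 110) = 727 + 2*110/145 = 727 + 2*110*(1/145) = 727 + 44/29 = 21127/29 ≈ 728.52)
28312/(-367) + N/M(62) = 28312/(-367) + 21127/(29*((-⅑*62²))) = 28312*(-1/367) + 21127/(29*((-⅑*3844))) = -28312/367 + 21127/(29*(-3844/9)) = -28312/367 + (21127/29)*(-9/3844) = -28312/367 - 190143/111476 = -3225890993/40911692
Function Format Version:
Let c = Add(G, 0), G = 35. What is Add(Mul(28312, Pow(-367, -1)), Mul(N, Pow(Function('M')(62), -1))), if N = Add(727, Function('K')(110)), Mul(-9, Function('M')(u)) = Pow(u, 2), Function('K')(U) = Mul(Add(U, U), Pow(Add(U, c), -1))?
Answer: Rational(-3225890993, 40911692) ≈ -78.850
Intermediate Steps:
c = 35 (c = Add(35, 0) = 35)
Function('K')(U) = Mul(2, U, Pow(Add(35, U), -1)) (Function('K')(U) = Mul(Add(U, U), Pow(Add(U, 35), -1)) = Mul(Mul(2, U), Pow(Add(35, U), -1)) = Mul(2, U, Pow(Add(35, U), -1)))
Function('M')(u) = Mul(Rational(-1, 9), Pow(u, 2))
N = Rational(21127, 29) (N = Add(727, Mul(2, 110, Pow(Add(35, 110), -1))) = Add(727, Mul(2, 110, Pow(145, -1))) = Add(727, Mul(2, 110, Rational(1, 145))) = Add(727, Rational(44, 29)) = Rational(21127, 29) ≈ 728.52)
Add(Mul(28312, Pow(-367, -1)), Mul(N, Pow(Function('M')(62), -1))) = Add(Mul(28312, Pow(-367, -1)), Mul(Rational(21127, 29), Pow(Mul(Rational(-1, 9), Pow(62, 2)), -1))) = Add(Mul(28312, Rational(-1, 367)), Mul(Rational(21127, 29), Pow(Mul(Rational(-1, 9), 3844), -1))) = Add(Rational(-28312, 367), Mul(Rational(21127, 29), Pow(Rational(-3844, 9), -1))) = Add(Rational(-28312, 367), Mul(Rational(21127, 29), Rational(-9, 3844))) = Add(Rational(-28312, 367), Rational(-190143, 111476)) = Rational(-3225890993, 40911692)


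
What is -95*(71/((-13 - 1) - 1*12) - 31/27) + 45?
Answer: 290275/702 ≈ 413.50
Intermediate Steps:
-95*(71/((-13 - 1) - 1*12) - 31/27) + 45 = -95*(71/(-14 - 12) - 31*1/27) + 45 = -95*(71/(-26) - 31/27) + 45 = -95*(71*(-1/26) - 31/27) + 45 = -95*(-71/26 - 31/27) + 45 = -95*(-2723/702) + 45 = 258685/702 + 45 = 290275/702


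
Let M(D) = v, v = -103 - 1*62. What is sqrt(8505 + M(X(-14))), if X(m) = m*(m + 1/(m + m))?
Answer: 2*sqrt(2085) ≈ 91.324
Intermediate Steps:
v = -165 (v = -103 - 62 = -165)
X(m) = m*(m + 1/(2*m))
M(D) = -165
sqrt(8505 + M(X(-14))) = sqrt(8505 - 165) = sqrt(8340) = 2*sqrt(2085)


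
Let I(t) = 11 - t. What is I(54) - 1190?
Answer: -1233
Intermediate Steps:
I(54) - 1190 = (11 - 1*54) - 1190 = (11 - 54) - 1190 = -43 - 1190 = -1233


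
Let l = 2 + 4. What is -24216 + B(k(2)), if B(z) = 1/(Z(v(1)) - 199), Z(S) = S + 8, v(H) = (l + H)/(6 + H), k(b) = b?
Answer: -4601041/190 ≈ -24216.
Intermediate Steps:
l = 6
v(H) = 1 (v(H) = (6 + H)/(6 + H) = 1)
Z(S) = 8 + S
B(z) = -1/190 (B(z) = 1/((8 + 1) - 199) = 1/(9 - 199) = 1/(-190) = -1/190)
-24216 + B(k(2)) = -24216 - 1/190 = -4601041/190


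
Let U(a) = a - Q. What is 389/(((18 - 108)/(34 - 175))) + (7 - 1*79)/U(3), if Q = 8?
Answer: 3743/6 ≈ 623.83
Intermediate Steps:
U(a) = -8 + a (U(a) = a - 1*8 = a - 8 = -8 + a)
389/(((18 - 108)/(34 - 175))) + (7 - 1*79)/U(3) = 389/(((18 - 108)/(34 - 175))) + (7 - 1*79)/(-8 + 3) = 389/((-90/(-141))) + (7 - 79)/(-5) = 389/((-90*(-1/141))) - 72*(-⅕) = 389/(30/47) + 72/5 = 389*(47/30) + 72/5 = 18283/30 + 72/5 = 3743/6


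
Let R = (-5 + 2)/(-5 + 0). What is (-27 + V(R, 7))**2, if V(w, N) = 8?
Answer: 361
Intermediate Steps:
R = 3/5 (R = -3/(-5) = -3*(-1/5) = 3/5 ≈ 0.60000)
(-27 + V(R, 7))**2 = (-27 + 8)**2 = (-19)**2 = 361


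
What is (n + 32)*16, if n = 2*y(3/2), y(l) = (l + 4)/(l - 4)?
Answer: 2208/5 ≈ 441.60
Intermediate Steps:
y(l) = (4 + l)/(-4 + l)
n = -22/5 (n = 2*((4 + 3/2)/(-4 + 3/2)) = 2*((11/2)/(-5/2)) = 2*(-⅖*11/2) = 2*(-11/5) = -22/5 ≈ -4.4000)
(n + 32)*16 = (-22/5 + 32)*16 = (138/5)*16 = 2208/5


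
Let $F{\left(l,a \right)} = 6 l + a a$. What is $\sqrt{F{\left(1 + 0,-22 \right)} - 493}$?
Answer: $i \sqrt{3} \approx 1.732 i$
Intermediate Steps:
$F{\left(l,a \right)} = a^{2} + 6 l$ ($F{\left(l,a \right)} = 6 l + a^{2} = a^{2} + 6 l$)
$\sqrt{F{\left(1 + 0,-22 \right)} - 493} = \sqrt{\left(\left(-22\right)^{2} + 6 \left(1 + 0\right)\right) - 493} = \sqrt{\left(484 + 6 \cdot 1\right) - 493} = \sqrt{\left(484 + 6\right) - 493} = \sqrt{490 - 493} = \sqrt{-3} = i \sqrt{3}$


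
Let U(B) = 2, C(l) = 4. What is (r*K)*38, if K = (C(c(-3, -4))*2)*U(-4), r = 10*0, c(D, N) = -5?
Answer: 0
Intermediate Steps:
r = 0
K = 16 (K = (4*2)*2 = 8*2 = 16)
(r*K)*38 = (0*16)*38 = 0*38 = 0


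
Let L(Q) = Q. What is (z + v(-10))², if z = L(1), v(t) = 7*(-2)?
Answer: 169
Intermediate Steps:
v(t) = -14
z = 1
(z + v(-10))² = (1 - 14)² = (-13)² = 169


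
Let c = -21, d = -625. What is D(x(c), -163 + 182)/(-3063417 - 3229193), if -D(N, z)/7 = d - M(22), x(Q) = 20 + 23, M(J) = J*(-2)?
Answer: -4067/6292610 ≈ -0.00064631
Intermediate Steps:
M(J) = -2*J
x(Q) = 43
D(N, z) = 4067 (D(N, z) = -7*(-625 - (-2)*22) = -7*(-625 - 1*(-44)) = -7*(-625 + 44) = -7*(-581) = 4067)
D(x(c), -163 + 182)/(-3063417 - 3229193) = 4067/(-3063417 - 3229193) = 4067/(-6292610) = 4067*(-1/6292610) = -4067/6292610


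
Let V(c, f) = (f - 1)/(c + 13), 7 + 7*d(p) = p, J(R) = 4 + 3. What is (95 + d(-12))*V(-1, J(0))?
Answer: 323/7 ≈ 46.143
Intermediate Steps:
J(R) = 7
d(p) = -1 + p/7
V(c, f) = (-1 + f)/(13 + c)
(95 + d(-12))*V(-1, J(0)) = (95 + (-1 + (1/7)*(-12)))*((-1 + 7)/(13 - 1)) = (95 + (-1 - 12/7))*(6/12) = (95 - 19/7)*((1/12)*6) = (646/7)*(1/2) = 323/7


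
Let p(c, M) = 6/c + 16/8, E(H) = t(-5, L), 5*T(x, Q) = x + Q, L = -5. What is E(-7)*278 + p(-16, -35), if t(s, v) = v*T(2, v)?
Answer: 6685/8 ≈ 835.63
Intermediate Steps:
T(x, Q) = Q/5 + x/5 (T(x, Q) = (x + Q)/5 = (Q + x)/5 = Q/5 + x/5)
t(s, v) = v*(2/5 + v/5) (t(s, v) = v*(v/5 + (1/5)*2) = v*(v/5 + 2/5) = v*(2/5 + v/5))
E(H) = 3 (E(H) = (1/5)*(-5)*(2 - 5) = (1/5)*(-5)*(-3) = 3)
p(c, M) = 2 + 6/c (p(c, M) = 6/c + 16*(1/8) = 6/c + 2 = 2 + 6/c)
E(-7)*278 + p(-16, -35) = 3*278 + (2 + 6/(-16)) = 834 + (2 + 6*(-1/16)) = 834 + (2 - 3/8) = 834 + 13/8 = 6685/8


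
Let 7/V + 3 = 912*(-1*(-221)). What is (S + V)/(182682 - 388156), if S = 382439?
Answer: -38540099009/20706539613 ≈ -1.8613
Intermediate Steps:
V = 7/201549 (V = 7/(-3 + 912*(-1*(-221))) = 7/(-3 + 912*221) = 7/(-3 + 201552) = 7/201549 ≈ 3.4731e-5)
(S + V)/(182682 - 388156) = (382439 + 7/201549)/(182682 - 388156) = (77080198018/201549)/(-205474) = (77080198018/201549)*(-1/205474) = -38540099009/20706539613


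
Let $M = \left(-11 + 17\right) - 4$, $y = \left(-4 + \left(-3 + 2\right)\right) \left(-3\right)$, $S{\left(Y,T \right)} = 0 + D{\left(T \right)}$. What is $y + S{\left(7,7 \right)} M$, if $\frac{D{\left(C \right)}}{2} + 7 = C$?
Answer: $15$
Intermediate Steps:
$D{\left(C \right)} = -14 + 2 C$
$S{\left(Y,T \right)} = -14 + 2 T$ ($S{\left(Y,T \right)} = 0 + \left(-14 + 2 T\right) = -14 + 2 T$)
$y = 15$ ($y = \left(-4 - 1\right) \left(-3\right) = \left(-5\right) \left(-3\right) = 15$)
$M = 2$ ($M = 6 - 4 = 2$)
$y + S{\left(7,7 \right)} M = 15 + \left(-14 + 2 \cdot 7\right) 2 = 15 + \left(-14 + 14\right) 2 = 15 + 0 \cdot 2 = 15 + 0 = 15$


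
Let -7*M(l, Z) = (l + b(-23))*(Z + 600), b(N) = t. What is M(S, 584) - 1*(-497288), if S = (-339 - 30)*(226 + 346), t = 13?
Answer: 253370136/7 ≈ 3.6196e+7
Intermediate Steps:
b(N) = 13
S = -211068 (S = -369*572 = -211068)
M(l, Z) = -(13 + l)*(600 + Z)/7 (M(l, Z) = -(l + 13)*(Z + 600)/7 = -(13 + l)*(600 + Z)/7)
M(S, 584) - 1*(-497288) = (-7800/7 - 600/7*(-211068) - 13/7*584 - ⅐*584*(-211068)) - 1*(-497288) = (-7800/7 + 126640800/7 - 7592/7 + 123263712/7) + 497288 = 249889120/7 + 497288 = 253370136/7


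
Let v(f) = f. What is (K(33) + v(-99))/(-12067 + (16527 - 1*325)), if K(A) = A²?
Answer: 198/827 ≈ 0.23942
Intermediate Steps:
(K(33) + v(-99))/(-12067 + (16527 - 1*325)) = (33² - 99)/(-12067 + (16527 - 1*325)) = (1089 - 99)/(-12067 + (16527 - 325)) = 990/(-12067 + 16202) = 990/4135 = 990*(1/4135) = 198/827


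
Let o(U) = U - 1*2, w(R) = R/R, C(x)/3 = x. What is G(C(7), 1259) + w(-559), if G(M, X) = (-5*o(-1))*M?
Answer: 316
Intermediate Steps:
C(x) = 3*x
w(R) = 1
o(U) = -2 + U (o(U) = U - 2 = -2 + U)
G(M, X) = 15*M (G(M, X) = (-5*(-2 - 1))*M = (-5*(-3))*M = 15*M)
G(C(7), 1259) + w(-559) = 15*(3*7) + 1 = 15*21 + 1 = 315 + 1 = 316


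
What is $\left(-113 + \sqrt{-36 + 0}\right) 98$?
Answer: $-11074 + 588 i \approx -11074.0 + 588.0 i$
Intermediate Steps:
$\left(-113 + \sqrt{-36 + 0}\right) 98 = \left(-113 + \sqrt{-36}\right) 98 = \left(-113 + 6 i\right) 98 = -11074 + 588 i$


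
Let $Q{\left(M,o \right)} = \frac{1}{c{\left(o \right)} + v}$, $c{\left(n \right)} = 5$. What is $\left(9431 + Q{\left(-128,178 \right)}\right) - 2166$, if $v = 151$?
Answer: $\frac{1133341}{156} \approx 7265.0$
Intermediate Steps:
$Q{\left(M,o \right)} = \frac{1}{156}$ ($Q{\left(M,o \right)} = \frac{1}{5 + 151} = \frac{1}{156}$)
$\left(9431 + Q{\left(-128,178 \right)}\right) - 2166 = \left(9431 + \frac{1}{156}\right) - 2166 = \frac{1471237}{156} - 2166 = \frac{1133341}{156}$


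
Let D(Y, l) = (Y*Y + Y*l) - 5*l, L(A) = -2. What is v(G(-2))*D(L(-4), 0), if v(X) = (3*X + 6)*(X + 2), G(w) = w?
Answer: 0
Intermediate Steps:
D(Y, l) = Y² - 5*l + Y*l (D(Y, l) = (Y² + Y*l) - 5*l = Y² - 5*l + Y*l)
v(X) = (2 + X)*(6 + 3*X) (v(X) = (6 + 3*X)*(2 + X) = (2 + X)*(6 + 3*X))
v(G(-2))*D(L(-4), 0) = (12 + 3*(-2)² + 12*(-2))*((-2)² - 5*0 - 2*0) = (12 + 3*4 - 24)*(4 + 0 + 0) = (12 + 12 - 24)*4 = 0*4 = 0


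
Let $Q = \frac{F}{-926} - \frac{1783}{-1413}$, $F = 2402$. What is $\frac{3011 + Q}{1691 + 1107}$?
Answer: $\frac{1968981925}{1830504762} \approx 1.0756$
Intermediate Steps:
$Q = - \frac{871484}{654219}$ ($Q = \frac{2402}{-926} - \frac{1783}{-1413} = 2402 \left(- \frac{1}{926}\right) - - \frac{1783}{1413} = - \frac{1201}{463} + \frac{1783}{1413} = - \frac{871484}{654219} \approx -1.3321$)
$\frac{3011 + Q}{1691 + 1107} = \frac{3011 - \frac{871484}{654219}}{1691 + 1107} = \frac{1968981925}{654219 \cdot 2798} = \frac{1968981925}{654219} \cdot \frac{1}{2798} = \frac{1968981925}{1830504762}$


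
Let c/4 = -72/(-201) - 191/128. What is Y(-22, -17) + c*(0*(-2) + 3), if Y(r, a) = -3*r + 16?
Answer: 146633/2144 ≈ 68.392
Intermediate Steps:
Y(r, a) = 16 - 3*r
c = -9725/2144 (c = 4*(-72/(-201) - 191/128) = 4*(-72*(-1/201) - 191*1/128) = 4*(24/67 - 191/128) = 4*(-9725/8576) = -9725/2144 ≈ -4.5359)
Y(-22, -17) + c*(0*(-2) + 3) = (16 - 3*(-22)) - 9725*(0*(-2) + 3)/2144 = (16 + 66) - 9725*(0 + 3)/2144 = 82 - 9725/2144*3 = 82 - 29175/2144 = 146633/2144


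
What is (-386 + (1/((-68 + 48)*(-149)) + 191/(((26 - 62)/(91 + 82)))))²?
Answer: 305717286861529/179828100 ≈ 1.7001e+6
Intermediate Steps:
(-386 + (1/((-68 + 48)*(-149)) + 191/(((26 - 62)/(91 + 82)))))² = (-386 + (-1/149/(-20) + 191/((-36/173))))² = (-386 + (-1/20*(-1/149) + 191/((-36*1/173))))² = (-386 + (1/2980 + 191/(-36/173)))² = (-386 + (1/2980 + 191*(-173/36)))² = (-386 + (1/2980 - 33043/36))² = (-386 - 12308513/13410)² = (-17484773/13410)² = 305717286861529/179828100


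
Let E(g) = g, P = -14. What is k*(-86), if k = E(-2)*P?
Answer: -2408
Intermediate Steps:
k = 28 (k = -2*(-14) = 28)
k*(-86) = 28*(-86) = -2408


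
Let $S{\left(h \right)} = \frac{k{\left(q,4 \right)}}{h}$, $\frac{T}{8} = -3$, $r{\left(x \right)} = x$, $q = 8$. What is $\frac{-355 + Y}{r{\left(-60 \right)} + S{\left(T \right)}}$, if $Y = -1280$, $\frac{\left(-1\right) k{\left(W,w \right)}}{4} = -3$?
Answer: $\frac{3270}{121} \approx 27.025$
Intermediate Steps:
$k{\left(W,w \right)} = 12$ ($k{\left(W,w \right)} = \left(-4\right) \left(-3\right) = 12$)
$T = -24$ ($T = 8 \left(-3\right) = -24$)
$S{\left(h \right)} = \frac{12}{h}$
$\frac{-355 + Y}{r{\left(-60 \right)} + S{\left(T \right)}} = \frac{-355 - 1280}{-60 + \frac{12}{-24}} = - \frac{1635}{-60 + 12 \left(- \frac{1}{24}\right)} = - \frac{1635}{-60 - \frac{1}{2}} = - \frac{1635}{- \frac{121}{2}} = \left(-1635\right) \left(- \frac{2}{121}\right) = \frac{3270}{121}$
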